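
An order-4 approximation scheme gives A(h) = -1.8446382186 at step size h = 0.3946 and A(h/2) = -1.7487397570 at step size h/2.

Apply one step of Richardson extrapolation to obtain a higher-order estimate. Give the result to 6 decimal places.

-1.742347

Method order is 4; weight 2^4 = 16.
16*(-1.7487397570) − (-1.8446382186) = -26.1351978934
Divide by 2^4 − 1 = 15.
R = (-26.1351978934)/15 = -1.7423465262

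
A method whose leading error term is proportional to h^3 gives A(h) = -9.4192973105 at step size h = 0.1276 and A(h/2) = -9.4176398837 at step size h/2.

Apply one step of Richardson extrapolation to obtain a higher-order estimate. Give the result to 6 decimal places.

-9.417403

r = 3, so 2^r = 8.
8×(-9.4176398837) = -75.3411190696; subtract (-9.4192973105) → -65.9218217591
(-65.9218217591) ÷ 7 = -9.4174031084
Correction |R − A(h/2)| = 2.368e-04; gap |A(h/2) − A(h)| = 1.657e-03.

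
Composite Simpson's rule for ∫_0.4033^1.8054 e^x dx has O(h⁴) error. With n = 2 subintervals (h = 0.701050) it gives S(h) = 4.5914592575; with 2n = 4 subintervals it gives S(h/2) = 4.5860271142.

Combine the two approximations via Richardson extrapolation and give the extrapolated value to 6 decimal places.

4.585665

Error is O(h^4); halving h shrinks it by 2^4 = 16.
Difference of the inputs: 4.5860271142 − 4.5914592575 = -0.0054321433
Divide by 2^4 − 1 = 15: (-0.0054321433)/15 = -0.0003621429
R = 4.5860271142 − 0.0003621429 = 4.5856649713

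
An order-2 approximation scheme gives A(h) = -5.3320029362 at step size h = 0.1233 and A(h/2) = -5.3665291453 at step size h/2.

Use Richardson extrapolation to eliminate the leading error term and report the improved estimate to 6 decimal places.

-5.378038

With r = 2 the leading error scales as h^2, so the weight is 2^2 = 4.
2^2×A(h/2) = -21.4661165812; minus A(h) gives -16.1341136450.
Denominator 4 − 1 = 3.
(-16.1341136450) ÷ 3 = -5.3780378817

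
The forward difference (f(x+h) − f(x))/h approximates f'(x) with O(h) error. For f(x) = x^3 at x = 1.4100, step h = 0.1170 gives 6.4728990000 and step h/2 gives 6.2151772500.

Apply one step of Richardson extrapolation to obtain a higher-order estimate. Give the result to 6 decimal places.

5.957456

Method order is 1; weight 2^1 = 2.
A(h/2) − A(h) = 6.2151772500 − 6.4728990000 = -0.2577217500
Divide by 2^1 − 1 = 1: (-0.2577217500)/1 = -0.2577217500
R = 6.2151772500 − 0.2577217500 = 5.9574555000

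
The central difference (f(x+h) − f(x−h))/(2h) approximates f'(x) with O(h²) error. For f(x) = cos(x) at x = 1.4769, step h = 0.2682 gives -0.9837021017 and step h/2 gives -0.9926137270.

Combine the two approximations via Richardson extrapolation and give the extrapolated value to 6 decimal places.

r = 2: numerator weight 4, denominator 3.
Numerator 4 × A(h/2) − A(h) = 4 × (-0.9926137270) − (-0.9837021017) = -2.9867528063
Divide by 2^2 − 1 = 3.
Extrapolated: (-2.9867528063) / 3 = -0.9955842688
Gap between inputs: 8.912e-03; correction applied: −0.0029705418.

-0.995584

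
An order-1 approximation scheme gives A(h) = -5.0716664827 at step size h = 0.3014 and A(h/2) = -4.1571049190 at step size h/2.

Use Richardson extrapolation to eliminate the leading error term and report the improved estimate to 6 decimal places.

Error is O(h^1); halving h shrinks it by 2^1 = 2.
2×(-4.1571049190) = -8.3142098380; (-8.3142098380) − (-5.0716664827) = -3.2425433553
Denominator 2 − 1 = 1.
Result: -3.2425433553
Correction |R − A(h/2)| = 9.146e-01; gap |A(h/2) − A(h)| = 9.146e-01.

-3.242543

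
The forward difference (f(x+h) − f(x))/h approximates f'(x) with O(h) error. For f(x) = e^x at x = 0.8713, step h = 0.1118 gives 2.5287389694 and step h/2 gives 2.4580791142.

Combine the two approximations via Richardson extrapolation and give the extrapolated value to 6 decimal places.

2.387419

Leading term ∝ h^1; use weight 2 = 2^1.
2·2.4580791142 − 2.5287389694 = 2.3874192590
Divide by 2^1 − 1 = 1.
So the Richardson estimate is 2.3874192590.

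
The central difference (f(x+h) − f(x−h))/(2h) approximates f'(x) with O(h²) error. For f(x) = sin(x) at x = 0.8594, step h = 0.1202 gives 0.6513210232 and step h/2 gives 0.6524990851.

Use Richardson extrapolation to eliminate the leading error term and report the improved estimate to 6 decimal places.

0.652892

Order 2 gives 2^r = 4 and 2^r − 1 = 3.
Numerator 4×A(h/2) − A(h) = 4×0.6524990851 − 0.6513210232 = 1.9586753172
Extrapolated: 1.9586753172 / 3 = 0.6528917724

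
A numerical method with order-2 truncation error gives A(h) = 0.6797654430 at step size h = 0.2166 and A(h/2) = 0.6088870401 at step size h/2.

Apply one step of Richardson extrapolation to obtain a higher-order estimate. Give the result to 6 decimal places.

0.585261

With r = 2 the leading error scales as h^2, so the weight is 2^2 = 4.
4*0.6088870401 = 2.4355481604; subtract 0.6797654430 → 1.7557827174
Denominator 4 − 1 = 3.
R = 1.7557827174/3 = 0.5852609058
Gap between inputs: 7.088e-02; correction applied: −0.0236261343.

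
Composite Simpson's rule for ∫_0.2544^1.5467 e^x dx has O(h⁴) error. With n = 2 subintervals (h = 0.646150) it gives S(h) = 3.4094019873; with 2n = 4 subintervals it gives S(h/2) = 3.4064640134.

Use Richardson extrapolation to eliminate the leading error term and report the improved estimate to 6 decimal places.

r = 4: numerator weight 16, denominator 15.
Numerator 16*A(h/2) − A(h) = 16*3.4064640134 − 3.4094019873 = 51.0940222271
Denominator 16 − 1 = 15.
Extrapolated: 51.0940222271 / 15 = 3.4062681485

3.406268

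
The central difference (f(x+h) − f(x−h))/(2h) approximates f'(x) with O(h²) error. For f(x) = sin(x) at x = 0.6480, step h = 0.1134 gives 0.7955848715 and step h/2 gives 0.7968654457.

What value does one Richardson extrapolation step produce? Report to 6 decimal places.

r = 2, so 2^r = 4.
4·0.7968654457 − 0.7955848715 = 2.3918769113
Denominator 4 − 1 = 3.
Extrapolated: 2.3918769113 / 3 = 0.7972923038
Correction |R − A(h/2)| = 4.269e-04; gap |A(h/2) − A(h)| = 1.281e-03.

0.797292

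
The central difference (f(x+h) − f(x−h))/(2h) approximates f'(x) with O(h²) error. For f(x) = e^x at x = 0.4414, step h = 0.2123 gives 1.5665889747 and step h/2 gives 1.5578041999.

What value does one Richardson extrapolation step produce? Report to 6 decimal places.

1.554876

Order 2 gives 2^r = 4 and 2^r − 1 = 3.
4×1.5578041999 − 1.5665889747 = 4.6646278249
Denominator 4 − 1 = 3.
(4×1.5578041999 − 1.5665889747)/(4 − 1) = 1.5548759416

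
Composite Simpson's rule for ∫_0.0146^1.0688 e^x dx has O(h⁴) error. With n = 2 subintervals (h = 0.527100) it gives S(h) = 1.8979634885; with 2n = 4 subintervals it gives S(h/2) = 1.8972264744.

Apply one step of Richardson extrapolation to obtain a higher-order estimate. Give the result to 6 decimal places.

Order 4 gives 2^r = 16 and 2^r − 1 = 15.
2^4·A(h/2) = 30.3556235904; minus A(h) gives 28.4576601019.
Divide by 2^4 − 1 = 15.
(16·1.8972264744 − 1.8979634885)/(16 − 1) = 1.8971773401

1.897177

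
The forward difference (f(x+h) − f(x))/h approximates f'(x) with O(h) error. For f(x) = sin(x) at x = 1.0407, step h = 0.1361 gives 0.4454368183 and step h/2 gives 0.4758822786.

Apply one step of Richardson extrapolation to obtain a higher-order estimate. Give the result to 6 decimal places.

0.506328

Error is O(h^1); halving h shrinks it by 2^1 = 2.
2*0.4758822786 = 0.9517645572; 0.9517645572 − 0.4454368183 = 0.5063277389
Denominator 2 − 1 = 1.
0.5063277389 ÷ 1 = 0.5063277389
Correction |R − A(h/2)| = 3.045e-02; gap |A(h/2) − A(h)| = 3.045e-02.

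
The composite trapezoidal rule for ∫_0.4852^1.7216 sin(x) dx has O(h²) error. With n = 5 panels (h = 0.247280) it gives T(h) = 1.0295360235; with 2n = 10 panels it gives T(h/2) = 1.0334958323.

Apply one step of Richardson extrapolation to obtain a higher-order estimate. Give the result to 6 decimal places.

With r = 2 the leading error scales as h^2, so the weight is 2^2 = 4.
A(h/2) − A(h) = 1.0334958323 − 1.0295360235 = 0.0039598088
Correction (A(h/2) − A(h))/(4 − 1) = 0.0039598088/3 = 0.0013199363
R = A(h/2) + (A(h/2) − A(h))/3 = 1.0334958323 + 0.0013199363 = 1.0348157686

1.034816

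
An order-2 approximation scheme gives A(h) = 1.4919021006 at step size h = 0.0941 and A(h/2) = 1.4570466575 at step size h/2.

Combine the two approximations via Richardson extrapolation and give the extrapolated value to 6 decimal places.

Method order is 2; weight 2^2 = 4.
2^2 × A(h/2) = 5.8281866300; minus A(h) gives 4.3362845294.
Extrapolated: 4.3362845294 / 3 = 1.4454281765
Shift from A(h/2): −0.0116184810.

1.445428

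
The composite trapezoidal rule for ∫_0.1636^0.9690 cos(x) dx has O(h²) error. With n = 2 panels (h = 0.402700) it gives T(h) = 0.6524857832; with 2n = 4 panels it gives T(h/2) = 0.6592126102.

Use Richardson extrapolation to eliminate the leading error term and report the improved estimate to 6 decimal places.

Error is O(h^2); halving h shrinks it by 2^2 = 4.
Difference of the inputs: 0.6592126102 − 0.6524857832 = 0.0067268270
Divide by 2^2 − 1 = 3: 0.0067268270/3 = 0.0022422757
R = A(h/2) + (A(h/2) − A(h))/3 = 0.6592126102 + 0.0022422757 = 0.6614548859
Gap between inputs: 6.727e-03; correction applied: +0.0022422757.

0.661455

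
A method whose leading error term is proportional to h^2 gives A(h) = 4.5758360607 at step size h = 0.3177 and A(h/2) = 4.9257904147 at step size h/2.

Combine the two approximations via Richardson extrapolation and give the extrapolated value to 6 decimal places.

5.042442

Error is O(h^2); halving h shrinks it by 2^2 = 4.
4×4.9257904147 = 19.7031616588; subtract 4.5758360607 → 15.1273255981
15.1273255981 ÷ 3 = 5.0424418660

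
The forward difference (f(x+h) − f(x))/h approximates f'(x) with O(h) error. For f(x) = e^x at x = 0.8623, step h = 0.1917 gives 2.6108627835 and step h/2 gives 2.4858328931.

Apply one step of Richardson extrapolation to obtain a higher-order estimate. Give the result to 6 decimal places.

2.360803

Method order is 1; weight 2^1 = 2.
2^1×A(h/2) = 4.9716657862; minus A(h) gives 2.3608030027.
Denominator 2 − 1 = 1.
Result: 2.3608030027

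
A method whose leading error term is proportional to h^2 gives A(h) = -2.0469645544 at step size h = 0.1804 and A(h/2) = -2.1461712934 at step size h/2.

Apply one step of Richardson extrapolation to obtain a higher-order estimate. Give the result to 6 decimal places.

-2.179240

The method has order 2: 2^2 = 4.
2^2*A(h/2) = -8.5846851736; minus A(h) gives -6.5377206192.
Denominator 4 − 1 = 3.
(-6.5377206192) ÷ 3 = -2.1792402064
Shift from A(h/2): −0.0330689130.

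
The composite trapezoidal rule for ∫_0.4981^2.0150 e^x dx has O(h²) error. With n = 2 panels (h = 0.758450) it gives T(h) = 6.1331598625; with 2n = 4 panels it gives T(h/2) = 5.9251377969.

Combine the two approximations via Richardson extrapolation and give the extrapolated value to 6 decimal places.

5.855797

Leading term ∝ h^2; use weight 4 = 2^2.
Numerator 4 × A(h/2) − A(h) = 4 × 5.9251377969 − 6.1331598625 = 17.5673913251
Denominator 4 − 1 = 3.
Result: 5.8557971084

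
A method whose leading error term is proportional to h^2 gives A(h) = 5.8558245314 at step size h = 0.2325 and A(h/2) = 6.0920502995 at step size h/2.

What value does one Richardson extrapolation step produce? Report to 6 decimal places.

Method order is 2; weight 2^2 = 4.
4·6.0920502995 = 24.3682011980; 24.3682011980 − 5.8558245314 = 18.5123766666
Extrapolated: 18.5123766666 / 3 = 6.1707922222

6.170792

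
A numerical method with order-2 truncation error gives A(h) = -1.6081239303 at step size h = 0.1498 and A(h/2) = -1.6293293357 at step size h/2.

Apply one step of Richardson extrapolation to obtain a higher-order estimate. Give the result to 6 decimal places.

The method has order 2: 2^2 = 4.
Weighted: (-6.5173173428) − (-1.6081239303) = -4.9091934125
(-4.9091934125) ÷ 3 = -1.6363978042
Shift from A(h/2): −0.0070684685.

-1.636398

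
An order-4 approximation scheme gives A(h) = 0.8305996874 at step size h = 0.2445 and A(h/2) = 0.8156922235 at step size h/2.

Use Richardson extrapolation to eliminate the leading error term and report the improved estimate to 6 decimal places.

Order 4 gives 2^r = 16 and 2^r − 1 = 15.
Numerator 16 × A(h/2) − A(h) = 16 × 0.8156922235 − 0.8305996874 = 12.2204758886
Divide by 2^4 − 1 = 15.
So the Richardson estimate is 0.8146983926.

0.814698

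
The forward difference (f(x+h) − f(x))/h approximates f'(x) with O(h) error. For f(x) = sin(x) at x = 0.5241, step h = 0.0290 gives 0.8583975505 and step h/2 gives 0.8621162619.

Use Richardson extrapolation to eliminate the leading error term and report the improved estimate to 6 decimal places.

0.865835

The method has order 1: 2^1 = 2.
Top: 2(0.8621162619) − (0.8583975505) = 0.8658349733
Divide by 2^1 − 1 = 1.
(2 × 0.8621162619 − 0.8583975505)/(2 − 1) = 0.8658349733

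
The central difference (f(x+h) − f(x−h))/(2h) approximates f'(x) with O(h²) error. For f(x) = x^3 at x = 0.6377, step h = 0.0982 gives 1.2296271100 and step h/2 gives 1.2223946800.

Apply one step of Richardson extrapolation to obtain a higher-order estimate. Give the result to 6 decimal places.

1.219984

With r = 2 the leading error scales as h^2, so the weight is 2^2 = 4.
4×1.2223946800 − 1.2296271100 = 3.6599516100
3.6599516100 ÷ 3 = 1.2199838700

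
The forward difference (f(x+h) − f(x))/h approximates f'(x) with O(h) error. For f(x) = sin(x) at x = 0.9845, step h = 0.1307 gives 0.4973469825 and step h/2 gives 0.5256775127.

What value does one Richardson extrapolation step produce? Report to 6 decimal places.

0.554008

Method order is 1; weight 2^1 = 2.
2*0.5256775127 − 0.4973469825 = 0.5540080429
R = 0.5540080429/1 = 0.5540080429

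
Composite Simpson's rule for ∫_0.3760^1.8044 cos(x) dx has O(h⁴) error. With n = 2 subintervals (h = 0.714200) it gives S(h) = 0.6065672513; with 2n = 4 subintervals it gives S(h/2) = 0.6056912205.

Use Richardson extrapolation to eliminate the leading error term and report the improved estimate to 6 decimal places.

Leading term ∝ h^4; use weight 16 = 2^4.
16·0.6056912205 − 0.6065672513 = 9.0844922767
Denominator 16 − 1 = 15.
9.0844922767 ÷ 15 = 0.6056328184

0.605633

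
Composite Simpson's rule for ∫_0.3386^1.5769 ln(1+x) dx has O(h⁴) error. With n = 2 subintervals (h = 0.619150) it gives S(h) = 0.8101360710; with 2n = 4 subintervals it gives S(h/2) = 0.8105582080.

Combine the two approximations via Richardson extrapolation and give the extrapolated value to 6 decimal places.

Method order is 4; weight 2^4 = 16.
16 × 0.8105582080 = 12.9689313280; subtract 0.8101360710 → 12.1587952570
Denominator 16 − 1 = 15.
Result: 0.8105863505
Shift from A(h/2): +0.0000281425.

0.810586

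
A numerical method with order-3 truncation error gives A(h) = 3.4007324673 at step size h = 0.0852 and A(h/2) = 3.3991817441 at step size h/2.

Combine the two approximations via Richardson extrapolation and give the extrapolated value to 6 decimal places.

3.398960

Method order is 3; weight 2^3 = 8.
Numerator 8×A(h/2) − A(h) = 8×3.3991817441 − 3.4007324673 = 23.7927214855
R = 23.7927214855/7 = 3.3989602122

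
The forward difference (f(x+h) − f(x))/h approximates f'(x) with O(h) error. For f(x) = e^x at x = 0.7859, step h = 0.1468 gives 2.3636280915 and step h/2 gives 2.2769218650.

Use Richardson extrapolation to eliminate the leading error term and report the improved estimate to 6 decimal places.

2.190216

r = 1, so 2^r = 2.
Numerator 2·A(h/2) − A(h) = 2·2.2769218650 − 2.3636280915 = 2.1902156385
2.1902156385 ÷ 1 = 2.1902156385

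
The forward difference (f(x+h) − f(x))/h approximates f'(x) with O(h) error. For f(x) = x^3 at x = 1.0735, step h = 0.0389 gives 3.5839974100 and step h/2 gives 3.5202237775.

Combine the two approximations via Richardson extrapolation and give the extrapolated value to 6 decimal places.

3.456450

Order 1 gives 2^r = 2 and 2^r − 1 = 1.
2*3.5202237775 − 3.5839974100 = 3.4564501450
Extrapolated: 3.4564501450 / 1 = 3.4564501450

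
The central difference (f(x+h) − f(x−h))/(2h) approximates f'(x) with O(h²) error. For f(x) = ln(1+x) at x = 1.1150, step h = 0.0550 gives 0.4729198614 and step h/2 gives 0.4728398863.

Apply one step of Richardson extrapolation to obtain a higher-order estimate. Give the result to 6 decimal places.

0.472813

With r = 2 the leading error scales as h^2, so the weight is 2^2 = 4.
2^2*A(h/2) = 1.8913595452; minus A(h) gives 1.4184396838.
Denominator 4 − 1 = 3.
R = 1.4184396838/3 = 0.4728132279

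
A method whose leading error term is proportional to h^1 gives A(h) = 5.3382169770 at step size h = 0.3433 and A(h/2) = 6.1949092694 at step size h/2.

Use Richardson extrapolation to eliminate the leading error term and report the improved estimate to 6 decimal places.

Leading term ∝ h^1; use weight 2 = 2^1.
A(h/2) − A(h) = 6.1949092694 − 5.3382169770 = 0.8566922924
Correction (A(h/2) − A(h))/(2 − 1) = 0.8566922924/1 = 0.8566922924
R = 6.1949092694 + 0.8566922924 = 7.0516015618

7.051602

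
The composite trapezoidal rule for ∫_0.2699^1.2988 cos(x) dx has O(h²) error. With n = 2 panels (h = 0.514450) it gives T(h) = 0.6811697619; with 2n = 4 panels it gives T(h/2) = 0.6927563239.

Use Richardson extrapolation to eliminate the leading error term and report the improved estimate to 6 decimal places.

0.696619

Method order is 2; weight 2^2 = 4.
Numerator 4 × A(h/2) − A(h) = 4 × 0.6927563239 − 0.6811697619 = 2.0898555337
2.0898555337 ÷ 3 = 0.6966185112
Correction |R − A(h/2)| = 3.862e-03; gap |A(h/2) − A(h)| = 1.159e-02.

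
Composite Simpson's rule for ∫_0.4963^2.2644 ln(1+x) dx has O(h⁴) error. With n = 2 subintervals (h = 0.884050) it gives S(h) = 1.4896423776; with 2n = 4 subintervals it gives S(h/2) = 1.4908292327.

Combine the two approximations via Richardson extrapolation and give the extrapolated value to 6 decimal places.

Order 4 gives 2^r = 16 and 2^r − 1 = 15.
Top: 16(1.4908292327) − (1.4896423776) = 22.3636253456
R = 22.3636253456/15 = 1.4909083564
Correction |R − A(h/2)| = 7.912e-05; gap |A(h/2) − A(h)| = 1.187e-03.

1.490908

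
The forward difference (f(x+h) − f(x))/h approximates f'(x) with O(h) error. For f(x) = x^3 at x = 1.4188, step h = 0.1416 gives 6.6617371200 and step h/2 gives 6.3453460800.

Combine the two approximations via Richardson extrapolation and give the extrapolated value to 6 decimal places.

Order 1 gives 2^r = 2 and 2^r − 1 = 1.
Numerator 2·A(h/2) − A(h) = 2·6.3453460800 − 6.6617371200 = 6.0289550400
6.0289550400 ÷ 1 = 6.0289550400

6.028955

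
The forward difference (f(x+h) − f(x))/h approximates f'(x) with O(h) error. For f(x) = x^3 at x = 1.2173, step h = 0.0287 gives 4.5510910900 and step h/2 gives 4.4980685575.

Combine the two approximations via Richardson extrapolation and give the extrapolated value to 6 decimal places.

4.445046

With r = 1 the leading error scales as h^1, so the weight is 2^1 = 2.
2·4.4980685575 − 4.5510910900 = 4.4450460250
Divide by 2^1 − 1 = 1.
4.4450460250 ÷ 1 = 4.4450460250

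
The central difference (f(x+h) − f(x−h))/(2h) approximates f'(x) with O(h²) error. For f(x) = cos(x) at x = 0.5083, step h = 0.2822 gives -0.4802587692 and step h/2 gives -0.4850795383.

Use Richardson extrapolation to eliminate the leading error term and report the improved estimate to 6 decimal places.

-0.486686

r = 2: numerator weight 4, denominator 3.
4*(-0.4850795383) − (-0.4802587692) = -1.4600593840
Extrapolated: (-1.4600593840) / 3 = -0.4866864613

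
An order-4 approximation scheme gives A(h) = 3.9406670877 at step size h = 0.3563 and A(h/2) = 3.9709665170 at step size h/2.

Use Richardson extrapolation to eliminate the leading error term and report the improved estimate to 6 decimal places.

r = 4: numerator weight 16, denominator 15.
16×3.9709665170 = 63.5354642720; 63.5354642720 − 3.9406670877 = 59.5947971843
Denominator 16 − 1 = 15.
Extrapolated: 59.5947971843 / 15 = 3.9729864790
Shift from A(h/2): +0.0020199620.

3.972986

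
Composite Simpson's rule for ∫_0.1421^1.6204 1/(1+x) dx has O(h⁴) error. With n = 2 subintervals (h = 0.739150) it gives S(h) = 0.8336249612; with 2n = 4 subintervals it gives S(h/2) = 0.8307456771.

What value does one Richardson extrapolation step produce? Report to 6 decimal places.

0.830554

Leading term ∝ h^4; use weight 16 = 2^4.
Weighted: 13.2919308336 − 0.8336249612 = 12.4583058724
R = 12.4583058724/15 = 0.8305537248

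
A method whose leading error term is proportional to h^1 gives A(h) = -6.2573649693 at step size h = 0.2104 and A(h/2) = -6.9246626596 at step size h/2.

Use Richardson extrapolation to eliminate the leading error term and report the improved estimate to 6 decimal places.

-7.591960

Error is O(h^1); halving h shrinks it by 2^1 = 2.
2 × (-6.9246626596) = -13.8493253192; subtract (-6.2573649693) → -7.5919603499
Denominator 2 − 1 = 1.
(2 × (-6.9246626596) − (-6.2573649693))/(2 − 1) = -7.5919603499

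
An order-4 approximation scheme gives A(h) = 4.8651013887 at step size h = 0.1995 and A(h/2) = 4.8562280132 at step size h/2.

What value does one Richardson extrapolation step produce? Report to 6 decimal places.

The method has order 4: 2^4 = 16.
Top: 16(4.8562280132) − (4.8651013887) = 72.8345468225
Divide by 2^4 − 1 = 15.
(16 × 4.8562280132 − 4.8651013887)/(16 − 1) = 4.8556364548
Shift from A(h/2): −0.0005915584.

4.855636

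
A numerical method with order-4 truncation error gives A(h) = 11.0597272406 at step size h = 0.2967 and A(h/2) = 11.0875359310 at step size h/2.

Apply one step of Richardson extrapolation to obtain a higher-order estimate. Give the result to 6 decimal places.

11.089390

Leading term ∝ h^4; use weight 16 = 2^4.
16 × 11.0875359310 − 11.0597272406 = 166.3408476554
Divide by 2^4 − 1 = 15.
So the Richardson estimate is 11.0893898437.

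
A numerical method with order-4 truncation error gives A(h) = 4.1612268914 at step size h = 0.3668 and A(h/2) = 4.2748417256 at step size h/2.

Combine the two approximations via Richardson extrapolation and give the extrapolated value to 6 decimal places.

r = 4, so 2^r = 16.
Difference of the inputs: 4.2748417256 − 4.1612268914 = 0.1136148342
Correction (A(h/2) − A(h))/(16 − 1) = 0.1136148342/15 = 0.0075743223
R = 4.2748417256 + 0.0075743223 = 4.2824160479

4.282416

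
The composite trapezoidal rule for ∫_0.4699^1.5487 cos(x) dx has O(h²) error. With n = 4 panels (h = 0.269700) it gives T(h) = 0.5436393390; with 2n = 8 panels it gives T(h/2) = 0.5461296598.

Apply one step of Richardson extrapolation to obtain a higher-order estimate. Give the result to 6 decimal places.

With r = 2 the leading error scales as h^2, so the weight is 2^2 = 4.
4×0.5461296598 − 0.5436393390 = 1.6408793002
Denominator 4 − 1 = 3.
So the Richardson estimate is 0.5469597667.

0.546960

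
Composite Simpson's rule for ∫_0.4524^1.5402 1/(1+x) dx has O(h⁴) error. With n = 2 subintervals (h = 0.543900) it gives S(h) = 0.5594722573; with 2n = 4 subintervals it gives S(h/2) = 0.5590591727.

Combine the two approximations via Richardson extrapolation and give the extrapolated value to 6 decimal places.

r = 4: numerator weight 16, denominator 15.
Numerator 16×A(h/2) − A(h) = 16×0.5590591727 − 0.5594722573 = 8.3854745059
R = 8.3854745059/15 = 0.5590316337

0.559032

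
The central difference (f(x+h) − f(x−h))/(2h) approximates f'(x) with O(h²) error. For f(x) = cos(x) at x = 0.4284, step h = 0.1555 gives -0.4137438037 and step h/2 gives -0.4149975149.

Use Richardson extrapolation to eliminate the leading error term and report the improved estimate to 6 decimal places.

Order 2 gives 2^r = 4 and 2^r − 1 = 3.
Numerator 4 × A(h/2) − A(h) = 4 × (-0.4149975149) − (-0.4137438037) = -1.2462462559
(-1.2462462559) ÷ 3 = -0.4154154186

-0.415415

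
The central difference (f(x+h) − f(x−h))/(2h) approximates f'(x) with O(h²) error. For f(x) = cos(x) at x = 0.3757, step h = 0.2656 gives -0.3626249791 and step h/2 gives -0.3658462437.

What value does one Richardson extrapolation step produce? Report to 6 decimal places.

r = 2: numerator weight 4, denominator 3.
Weighted: (-1.4633849748) − (-0.3626249791) = -1.1007599957
Divide by 2^2 − 1 = 3.
(4·(-0.3658462437) − (-0.3626249791))/(4 − 1) = -0.3669199986
Correction |R − A(h/2)| = 1.074e-03; gap |A(h/2) − A(h)| = 3.221e-03.

-0.366920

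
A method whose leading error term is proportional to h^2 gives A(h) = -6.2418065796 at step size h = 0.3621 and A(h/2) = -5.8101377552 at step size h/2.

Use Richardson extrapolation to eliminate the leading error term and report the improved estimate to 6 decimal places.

-5.666248

r = 2: numerator weight 4, denominator 3.
4·(-5.8101377552) = -23.2405510208; (-23.2405510208) − (-6.2418065796) = -16.9987444412
Divide by 2^2 − 1 = 3.
So the Richardson estimate is -5.6662481471.
Correction |R − A(h/2)| = 1.439e-01; gap |A(h/2) − A(h)| = 4.317e-01.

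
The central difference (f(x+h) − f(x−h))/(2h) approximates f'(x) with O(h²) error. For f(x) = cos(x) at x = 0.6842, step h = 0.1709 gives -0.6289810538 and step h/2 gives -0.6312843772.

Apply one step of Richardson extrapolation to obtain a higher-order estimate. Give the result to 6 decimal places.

Leading term ∝ h^2; use weight 4 = 2^2.
Weighted: (-2.5251375088) − (-0.6289810538) = -1.8961564550
Denominator 4 − 1 = 3.
Extrapolated: (-1.8961564550) / 3 = -0.6320521517
Shift from A(h/2): −0.0007677745.

-0.632052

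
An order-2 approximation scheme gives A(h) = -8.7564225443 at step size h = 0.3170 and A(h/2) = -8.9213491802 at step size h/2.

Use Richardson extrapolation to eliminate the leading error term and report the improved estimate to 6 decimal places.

r = 2: numerator weight 4, denominator 3.
2^2·A(h/2) = -35.6853967208; minus A(h) gives -26.9289741765.
Divide by 2^2 − 1 = 3.
R = (-26.9289741765)/3 = -8.9763247255
Correction |R − A(h/2)| = 5.498e-02; gap |A(h/2) − A(h)| = 1.649e-01.

-8.976325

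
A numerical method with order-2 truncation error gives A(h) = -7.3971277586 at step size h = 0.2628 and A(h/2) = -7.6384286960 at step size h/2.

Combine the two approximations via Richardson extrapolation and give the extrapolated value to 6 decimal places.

-7.718862

The method has order 2: 2^2 = 4.
4×(-7.6384286960) = -30.5537147840; subtract (-7.3971277586) → -23.1565870254
(4×(-7.6384286960) − (-7.3971277586))/(4 − 1) = -7.7188623418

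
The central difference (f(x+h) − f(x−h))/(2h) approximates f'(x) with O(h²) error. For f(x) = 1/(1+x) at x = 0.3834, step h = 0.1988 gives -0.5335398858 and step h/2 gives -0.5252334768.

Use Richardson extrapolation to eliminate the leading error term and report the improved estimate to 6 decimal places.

Leading term ∝ h^2; use weight 4 = 2^2.
Numerator 4 × A(h/2) − A(h) = 4 × (-0.5252334768) − (-0.5335398858) = -1.5673940214
Divide by 2^2 − 1 = 3.
Extrapolated: (-1.5673940214) / 3 = -0.5224646738

-0.522465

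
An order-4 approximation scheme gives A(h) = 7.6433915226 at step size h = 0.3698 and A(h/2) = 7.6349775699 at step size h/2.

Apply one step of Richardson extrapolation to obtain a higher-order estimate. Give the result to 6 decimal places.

The method has order 4: 2^4 = 16.
Weighted: 122.1596411184 − 7.6433915226 = 114.5162495958
Denominator 16 − 1 = 15.
R = 114.5162495958/15 = 7.6344166397

7.634417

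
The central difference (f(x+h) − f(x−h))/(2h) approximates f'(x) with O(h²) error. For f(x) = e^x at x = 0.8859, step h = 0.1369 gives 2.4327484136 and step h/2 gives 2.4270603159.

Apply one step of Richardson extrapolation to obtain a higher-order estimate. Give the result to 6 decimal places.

2.425164

Leading term ∝ h^2; use weight 4 = 2^2.
Top: 4(2.4270603159) − (2.4327484136) = 7.2754928500
Extrapolated: 7.2754928500 / 3 = 2.4251642833
Gap between inputs: 5.688e-03; correction applied: −0.0018960326.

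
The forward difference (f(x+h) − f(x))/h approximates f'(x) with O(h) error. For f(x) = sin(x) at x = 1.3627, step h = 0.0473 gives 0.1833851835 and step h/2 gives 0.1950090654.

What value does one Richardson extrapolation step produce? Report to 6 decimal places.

Order 1 gives 2^r = 2 and 2^r − 1 = 1.
Weighted: 0.3900181308 − 0.1833851835 = 0.2066329473
0.2066329473 ÷ 1 = 0.2066329473
Gap between inputs: 1.162e-02; correction applied: +0.0116238819.

0.206633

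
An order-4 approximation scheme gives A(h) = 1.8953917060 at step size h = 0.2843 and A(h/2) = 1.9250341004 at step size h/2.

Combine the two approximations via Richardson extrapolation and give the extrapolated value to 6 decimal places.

With r = 4 the leading error scales as h^4, so the weight is 2^4 = 16.
2^4*A(h/2) = 30.8005456064; minus A(h) gives 28.9051539004.
28.9051539004 ÷ 15 = 1.9270102600

1.927010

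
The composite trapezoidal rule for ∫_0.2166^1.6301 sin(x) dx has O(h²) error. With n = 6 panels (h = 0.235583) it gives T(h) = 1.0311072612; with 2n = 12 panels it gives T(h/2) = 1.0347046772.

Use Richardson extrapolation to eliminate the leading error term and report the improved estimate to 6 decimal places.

1.035904

r = 2: numerator weight 4, denominator 3.
4*1.0347046772 − 1.0311072612 = 3.1077114476
Divide by 2^2 − 1 = 3.
(4*1.0347046772 − 1.0311072612)/(4 − 1) = 1.0359038159
Correction |R − A(h/2)| = 1.199e-03; gap |A(h/2) − A(h)| = 3.597e-03.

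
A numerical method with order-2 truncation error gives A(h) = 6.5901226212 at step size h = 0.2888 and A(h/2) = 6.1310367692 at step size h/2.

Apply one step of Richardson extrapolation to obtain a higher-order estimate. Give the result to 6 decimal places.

5.978008

Method order is 2; weight 2^2 = 4.
Numerator 4·A(h/2) − A(h) = 4·6.1310367692 − 6.5901226212 = 17.9340244556
Extrapolated: 17.9340244556 / 3 = 5.9780081519
Shift from A(h/2): −0.1530286173.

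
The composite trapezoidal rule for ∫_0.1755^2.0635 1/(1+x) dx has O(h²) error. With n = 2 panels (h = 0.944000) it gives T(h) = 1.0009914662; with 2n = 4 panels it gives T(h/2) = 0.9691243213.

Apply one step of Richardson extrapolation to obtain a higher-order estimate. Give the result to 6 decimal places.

0.958502

Error is O(h^2); halving h shrinks it by 2^2 = 4.
Numerator 4·A(h/2) − A(h) = 4·0.9691243213 − 1.0009914662 = 2.8755058190
2.8755058190 ÷ 3 = 0.9585019397
Gap between inputs: 3.187e-02; correction applied: −0.0106223816.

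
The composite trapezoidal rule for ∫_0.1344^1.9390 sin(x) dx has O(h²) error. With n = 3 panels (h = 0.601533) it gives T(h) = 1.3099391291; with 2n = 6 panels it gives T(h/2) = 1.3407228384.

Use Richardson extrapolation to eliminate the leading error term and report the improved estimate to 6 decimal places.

1.350984

Error is O(h^2); halving h shrinks it by 2^2 = 4.
Numerator 4*A(h/2) − A(h) = 4*1.3407228384 − 1.3099391291 = 4.0529522245
Extrapolated: 4.0529522245 / 3 = 1.3509840748
Shift from A(h/2): +0.0102612364.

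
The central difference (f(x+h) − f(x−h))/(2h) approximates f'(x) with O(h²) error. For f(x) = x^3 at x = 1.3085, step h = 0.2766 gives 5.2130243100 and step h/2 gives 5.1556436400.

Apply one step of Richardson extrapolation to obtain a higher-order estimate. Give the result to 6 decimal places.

r = 2: numerator weight 4, denominator 3.
2^2×A(h/2) = 20.6225745600; minus A(h) gives 15.4095502500.
Divide by 2^2 − 1 = 3.
Extrapolated: 15.4095502500 / 3 = 5.1365167500
Correction |R − A(h/2)| = 1.913e-02; gap |A(h/2) − A(h)| = 5.738e-02.

5.136517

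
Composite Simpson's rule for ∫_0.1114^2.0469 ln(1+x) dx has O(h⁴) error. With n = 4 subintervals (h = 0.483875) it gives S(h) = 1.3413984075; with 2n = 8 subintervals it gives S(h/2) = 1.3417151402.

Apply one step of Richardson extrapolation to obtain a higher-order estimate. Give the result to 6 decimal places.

1.341736

With r = 4 the leading error scales as h^4, so the weight is 2^4 = 16.
16·1.3417151402 = 21.4674422432; 21.4674422432 − 1.3413984075 = 20.1260438357
Denominator 16 − 1 = 15.
So the Richardson estimate is 1.3417362557.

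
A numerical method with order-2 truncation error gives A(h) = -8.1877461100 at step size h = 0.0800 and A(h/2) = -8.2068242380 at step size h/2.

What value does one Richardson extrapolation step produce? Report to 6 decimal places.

r = 2, so 2^r = 4.
2^2·A(h/2) = -32.8272969520; minus A(h) gives -24.6395508420.
(4·(-8.2068242380) − (-8.1877461100))/(4 − 1) = -8.2131836140

-8.213184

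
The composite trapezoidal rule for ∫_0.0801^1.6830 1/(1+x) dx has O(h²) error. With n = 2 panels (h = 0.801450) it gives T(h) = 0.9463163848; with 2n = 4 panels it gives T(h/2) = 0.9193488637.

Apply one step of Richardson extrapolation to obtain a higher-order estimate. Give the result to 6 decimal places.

0.910360

Leading term ∝ h^2; use weight 4 = 2^2.
4·0.9193488637 = 3.6773954548; 3.6773954548 − 0.9463163848 = 2.7310790700
Denominator 4 − 1 = 3.
R = 2.7310790700/3 = 0.9103596900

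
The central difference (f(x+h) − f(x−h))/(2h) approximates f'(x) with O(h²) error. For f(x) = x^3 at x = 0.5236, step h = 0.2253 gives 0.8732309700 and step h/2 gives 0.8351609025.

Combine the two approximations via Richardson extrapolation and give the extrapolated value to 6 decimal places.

0.822471

Method order is 2; weight 2^2 = 4.
Top: 4(0.8351609025) − (0.8732309700) = 2.4674126400
2.4674126400 ÷ 3 = 0.8224708800
Shift from A(h/2): −0.0126900225.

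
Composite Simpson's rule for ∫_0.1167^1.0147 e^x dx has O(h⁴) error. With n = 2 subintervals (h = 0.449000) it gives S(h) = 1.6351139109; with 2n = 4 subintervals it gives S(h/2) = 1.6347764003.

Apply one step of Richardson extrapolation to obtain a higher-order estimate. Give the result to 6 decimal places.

1.634754

With r = 4 the leading error scales as h^4, so the weight is 2^4 = 16.
Difference of the inputs: 1.6347764003 − 1.6351139109 = -0.0003375106
Correction (A(h/2) − A(h))/(16 − 1) = (-0.0003375106)/15 = -0.0000225007
R = 1.6347764003 − 0.0000225007 = 1.6347538996
Correction |R − A(h/2)| = 2.250e-05; gap |A(h/2) − A(h)| = 3.375e-04.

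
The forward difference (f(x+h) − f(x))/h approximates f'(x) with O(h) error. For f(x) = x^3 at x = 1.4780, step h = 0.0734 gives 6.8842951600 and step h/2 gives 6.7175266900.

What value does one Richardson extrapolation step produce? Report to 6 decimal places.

Method order is 1; weight 2^1 = 2.
2*6.7175266900 − 6.8842951600 = 6.5507582200
Extrapolated: 6.5507582200 / 1 = 6.5507582200
Correction |R − A(h/2)| = 1.668e-01; gap |A(h/2) − A(h)| = 1.668e-01.

6.550758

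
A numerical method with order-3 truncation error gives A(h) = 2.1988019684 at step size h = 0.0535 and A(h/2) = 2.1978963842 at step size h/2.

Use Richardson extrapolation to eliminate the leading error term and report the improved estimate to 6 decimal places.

The method has order 3: 2^3 = 8.
8×2.1978963842 − 2.1988019684 = 15.3843691052
Divide by 2^3 − 1 = 7.
Extrapolated: 15.3843691052 / 7 = 2.1977670150

2.197767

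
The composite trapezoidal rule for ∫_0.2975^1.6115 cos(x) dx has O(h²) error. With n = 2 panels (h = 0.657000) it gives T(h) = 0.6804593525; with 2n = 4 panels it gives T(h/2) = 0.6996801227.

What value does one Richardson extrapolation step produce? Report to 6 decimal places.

0.706087

Error is O(h^2); halving h shrinks it by 2^2 = 4.
4×0.6996801227 = 2.7987204908; 2.7987204908 − 0.6804593525 = 2.1182611383
Divide by 2^2 − 1 = 3.
R = 2.1182611383/3 = 0.7060870461
Shift from A(h/2): +0.0064069234.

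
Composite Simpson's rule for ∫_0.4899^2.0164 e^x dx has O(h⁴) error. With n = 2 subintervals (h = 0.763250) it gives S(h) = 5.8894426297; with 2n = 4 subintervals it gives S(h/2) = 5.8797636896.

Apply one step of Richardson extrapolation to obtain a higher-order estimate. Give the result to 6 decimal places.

5.879118

The method has order 4: 2^4 = 16.
16×5.8797636896 − 5.8894426297 = 88.1867764039
Extrapolated: 88.1867764039 / 15 = 5.8791184269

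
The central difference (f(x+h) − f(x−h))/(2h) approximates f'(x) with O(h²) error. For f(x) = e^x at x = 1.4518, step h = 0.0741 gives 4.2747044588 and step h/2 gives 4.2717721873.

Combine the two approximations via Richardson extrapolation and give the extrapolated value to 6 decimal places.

The method has order 2: 2^2 = 4.
Numerator 4 × A(h/2) − A(h) = 4 × 4.2717721873 − 4.2747044588 = 12.8123842904
Extrapolated: 12.8123842904 / 3 = 4.2707947635
Gap between inputs: 2.932e-03; correction applied: −0.0009774238.

4.270795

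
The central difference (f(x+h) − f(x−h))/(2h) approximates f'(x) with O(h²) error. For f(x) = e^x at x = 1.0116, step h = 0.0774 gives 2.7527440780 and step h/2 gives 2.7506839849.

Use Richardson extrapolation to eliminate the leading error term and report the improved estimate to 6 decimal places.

Error is O(h^2); halving h shrinks it by 2^2 = 4.
4*2.7506839849 − 2.7527440780 = 8.2499918616
Divide by 2^2 − 1 = 3.
8.2499918616 ÷ 3 = 2.7499972872
Shift from A(h/2): −0.0006866977.

2.749997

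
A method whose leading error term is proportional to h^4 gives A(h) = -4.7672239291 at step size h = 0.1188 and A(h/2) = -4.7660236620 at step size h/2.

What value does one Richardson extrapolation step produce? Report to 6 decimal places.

-4.765944

Method order is 4; weight 2^4 = 16.
2^4 × A(h/2) = -76.2563785920; minus A(h) gives -71.4891546629.
Divide by 2^4 − 1 = 15.
Extrapolated: (-71.4891546629) / 15 = -4.7659436442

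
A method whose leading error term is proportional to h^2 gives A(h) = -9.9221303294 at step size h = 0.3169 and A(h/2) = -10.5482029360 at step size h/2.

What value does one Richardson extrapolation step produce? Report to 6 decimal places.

With r = 2 the leading error scales as h^2, so the weight is 2^2 = 4.
A(h/2) − A(h) = -10.5482029360 − (-9.9221303294) = -0.6260726066
Correction (A(h/2) − A(h))/(4 − 1) = (-0.6260726066)/3 = -0.2086908689
R = -10.5482029360 − 0.2086908689 = -10.7568938049

-10.756894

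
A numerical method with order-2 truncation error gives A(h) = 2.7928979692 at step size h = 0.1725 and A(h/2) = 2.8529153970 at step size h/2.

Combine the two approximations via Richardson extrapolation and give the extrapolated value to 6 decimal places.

The method has order 2: 2^2 = 4.
4×2.8529153970 − 2.7928979692 = 8.6187636188
R = 8.6187636188/3 = 2.8729212063
Correction |R − A(h/2)| = 2.001e-02; gap |A(h/2) − A(h)| = 6.002e-02.

2.872921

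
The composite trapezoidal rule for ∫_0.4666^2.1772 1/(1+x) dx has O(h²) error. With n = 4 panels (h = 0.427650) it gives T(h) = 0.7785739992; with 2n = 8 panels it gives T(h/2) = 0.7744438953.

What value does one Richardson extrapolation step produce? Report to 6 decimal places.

0.773067

Order 2 gives 2^r = 4 and 2^r − 1 = 3.
2^2 × A(h/2) = 3.0977755812; minus A(h) gives 2.3192015820.
2.3192015820 ÷ 3 = 0.7730671940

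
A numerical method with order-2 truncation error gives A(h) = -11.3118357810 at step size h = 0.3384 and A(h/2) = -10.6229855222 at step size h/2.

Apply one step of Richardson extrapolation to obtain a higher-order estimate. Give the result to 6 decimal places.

Error is O(h^2); halving h shrinks it by 2^2 = 4.
Difference of the inputs: -10.6229855222 − (-11.3118357810) = 0.6888502588
Divide by 2^2 − 1 = 3: 0.6888502588/3 = 0.2296167529
R = -10.6229855222 + 0.2296167529 = -10.3933687693

-10.393369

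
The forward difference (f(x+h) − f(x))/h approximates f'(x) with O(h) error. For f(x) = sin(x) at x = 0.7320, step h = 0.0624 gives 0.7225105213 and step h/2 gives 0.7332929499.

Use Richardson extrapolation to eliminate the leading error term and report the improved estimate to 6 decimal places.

Leading term ∝ h^1; use weight 2 = 2^1.
2·0.7332929499 = 1.4665858998; subtract 0.7225105213 → 0.7440753785
R = 0.7440753785/1 = 0.7440753785

0.744075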